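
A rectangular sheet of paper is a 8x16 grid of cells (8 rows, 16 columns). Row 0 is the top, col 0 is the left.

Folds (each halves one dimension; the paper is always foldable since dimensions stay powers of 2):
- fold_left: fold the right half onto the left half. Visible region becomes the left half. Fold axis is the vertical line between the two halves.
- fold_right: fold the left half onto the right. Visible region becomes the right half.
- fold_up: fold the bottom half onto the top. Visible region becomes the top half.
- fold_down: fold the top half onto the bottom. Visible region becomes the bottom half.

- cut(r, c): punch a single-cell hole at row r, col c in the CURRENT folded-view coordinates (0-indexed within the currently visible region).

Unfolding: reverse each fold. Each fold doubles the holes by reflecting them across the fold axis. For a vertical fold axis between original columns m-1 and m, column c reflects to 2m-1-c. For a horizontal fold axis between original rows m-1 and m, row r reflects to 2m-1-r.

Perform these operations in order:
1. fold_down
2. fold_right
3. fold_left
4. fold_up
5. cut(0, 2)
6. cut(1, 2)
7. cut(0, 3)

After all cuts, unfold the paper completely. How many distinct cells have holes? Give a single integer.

Answer: 48

Derivation:
Op 1 fold_down: fold axis h@4; visible region now rows[4,8) x cols[0,16) = 4x16
Op 2 fold_right: fold axis v@8; visible region now rows[4,8) x cols[8,16) = 4x8
Op 3 fold_left: fold axis v@12; visible region now rows[4,8) x cols[8,12) = 4x4
Op 4 fold_up: fold axis h@6; visible region now rows[4,6) x cols[8,12) = 2x4
Op 5 cut(0, 2): punch at orig (4,10); cuts so far [(4, 10)]; region rows[4,6) x cols[8,12) = 2x4
Op 6 cut(1, 2): punch at orig (5,10); cuts so far [(4, 10), (5, 10)]; region rows[4,6) x cols[8,12) = 2x4
Op 7 cut(0, 3): punch at orig (4,11); cuts so far [(4, 10), (4, 11), (5, 10)]; region rows[4,6) x cols[8,12) = 2x4
Unfold 1 (reflect across h@6): 6 holes -> [(4, 10), (4, 11), (5, 10), (6, 10), (7, 10), (7, 11)]
Unfold 2 (reflect across v@12): 12 holes -> [(4, 10), (4, 11), (4, 12), (4, 13), (5, 10), (5, 13), (6, 10), (6, 13), (7, 10), (7, 11), (7, 12), (7, 13)]
Unfold 3 (reflect across v@8): 24 holes -> [(4, 2), (4, 3), (4, 4), (4, 5), (4, 10), (4, 11), (4, 12), (4, 13), (5, 2), (5, 5), (5, 10), (5, 13), (6, 2), (6, 5), (6, 10), (6, 13), (7, 2), (7, 3), (7, 4), (7, 5), (7, 10), (7, 11), (7, 12), (7, 13)]
Unfold 4 (reflect across h@4): 48 holes -> [(0, 2), (0, 3), (0, 4), (0, 5), (0, 10), (0, 11), (0, 12), (0, 13), (1, 2), (1, 5), (1, 10), (1, 13), (2, 2), (2, 5), (2, 10), (2, 13), (3, 2), (3, 3), (3, 4), (3, 5), (3, 10), (3, 11), (3, 12), (3, 13), (4, 2), (4, 3), (4, 4), (4, 5), (4, 10), (4, 11), (4, 12), (4, 13), (5, 2), (5, 5), (5, 10), (5, 13), (6, 2), (6, 5), (6, 10), (6, 13), (7, 2), (7, 3), (7, 4), (7, 5), (7, 10), (7, 11), (7, 12), (7, 13)]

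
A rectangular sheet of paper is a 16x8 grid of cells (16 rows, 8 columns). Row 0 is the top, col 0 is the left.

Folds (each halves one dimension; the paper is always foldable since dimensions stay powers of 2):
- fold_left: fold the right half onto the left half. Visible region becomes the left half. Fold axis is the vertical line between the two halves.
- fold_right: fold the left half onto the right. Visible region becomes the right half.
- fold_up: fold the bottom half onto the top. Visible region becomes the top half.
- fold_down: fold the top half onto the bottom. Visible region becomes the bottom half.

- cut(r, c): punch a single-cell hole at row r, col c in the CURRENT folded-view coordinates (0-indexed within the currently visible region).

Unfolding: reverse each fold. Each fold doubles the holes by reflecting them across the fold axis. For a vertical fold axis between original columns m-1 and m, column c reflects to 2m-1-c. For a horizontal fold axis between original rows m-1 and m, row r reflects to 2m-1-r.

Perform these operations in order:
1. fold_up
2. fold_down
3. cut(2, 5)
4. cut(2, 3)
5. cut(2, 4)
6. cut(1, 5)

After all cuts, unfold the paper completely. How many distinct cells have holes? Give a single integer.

Answer: 16

Derivation:
Op 1 fold_up: fold axis h@8; visible region now rows[0,8) x cols[0,8) = 8x8
Op 2 fold_down: fold axis h@4; visible region now rows[4,8) x cols[0,8) = 4x8
Op 3 cut(2, 5): punch at orig (6,5); cuts so far [(6, 5)]; region rows[4,8) x cols[0,8) = 4x8
Op 4 cut(2, 3): punch at orig (6,3); cuts so far [(6, 3), (6, 5)]; region rows[4,8) x cols[0,8) = 4x8
Op 5 cut(2, 4): punch at orig (6,4); cuts so far [(6, 3), (6, 4), (6, 5)]; region rows[4,8) x cols[0,8) = 4x8
Op 6 cut(1, 5): punch at orig (5,5); cuts so far [(5, 5), (6, 3), (6, 4), (6, 5)]; region rows[4,8) x cols[0,8) = 4x8
Unfold 1 (reflect across h@4): 8 holes -> [(1, 3), (1, 4), (1, 5), (2, 5), (5, 5), (6, 3), (6, 4), (6, 5)]
Unfold 2 (reflect across h@8): 16 holes -> [(1, 3), (1, 4), (1, 5), (2, 5), (5, 5), (6, 3), (6, 4), (6, 5), (9, 3), (9, 4), (9, 5), (10, 5), (13, 5), (14, 3), (14, 4), (14, 5)]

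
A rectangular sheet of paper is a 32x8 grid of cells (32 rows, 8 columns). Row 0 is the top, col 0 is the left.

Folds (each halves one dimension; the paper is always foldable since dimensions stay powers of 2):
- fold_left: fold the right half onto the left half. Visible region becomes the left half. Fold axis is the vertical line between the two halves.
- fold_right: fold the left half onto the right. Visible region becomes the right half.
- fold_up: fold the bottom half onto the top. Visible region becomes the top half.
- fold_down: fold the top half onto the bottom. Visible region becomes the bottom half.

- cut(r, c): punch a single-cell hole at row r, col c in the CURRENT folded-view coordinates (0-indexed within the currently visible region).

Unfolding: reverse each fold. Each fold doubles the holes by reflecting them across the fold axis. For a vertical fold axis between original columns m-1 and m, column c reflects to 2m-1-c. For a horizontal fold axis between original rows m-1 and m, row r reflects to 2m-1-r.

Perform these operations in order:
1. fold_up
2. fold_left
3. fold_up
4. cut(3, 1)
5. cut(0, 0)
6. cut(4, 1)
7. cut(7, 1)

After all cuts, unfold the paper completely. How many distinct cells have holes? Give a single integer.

Op 1 fold_up: fold axis h@16; visible region now rows[0,16) x cols[0,8) = 16x8
Op 2 fold_left: fold axis v@4; visible region now rows[0,16) x cols[0,4) = 16x4
Op 3 fold_up: fold axis h@8; visible region now rows[0,8) x cols[0,4) = 8x4
Op 4 cut(3, 1): punch at orig (3,1); cuts so far [(3, 1)]; region rows[0,8) x cols[0,4) = 8x4
Op 5 cut(0, 0): punch at orig (0,0); cuts so far [(0, 0), (3, 1)]; region rows[0,8) x cols[0,4) = 8x4
Op 6 cut(4, 1): punch at orig (4,1); cuts so far [(0, 0), (3, 1), (4, 1)]; region rows[0,8) x cols[0,4) = 8x4
Op 7 cut(7, 1): punch at orig (7,1); cuts so far [(0, 0), (3, 1), (4, 1), (7, 1)]; region rows[0,8) x cols[0,4) = 8x4
Unfold 1 (reflect across h@8): 8 holes -> [(0, 0), (3, 1), (4, 1), (7, 1), (8, 1), (11, 1), (12, 1), (15, 0)]
Unfold 2 (reflect across v@4): 16 holes -> [(0, 0), (0, 7), (3, 1), (3, 6), (4, 1), (4, 6), (7, 1), (7, 6), (8, 1), (8, 6), (11, 1), (11, 6), (12, 1), (12, 6), (15, 0), (15, 7)]
Unfold 3 (reflect across h@16): 32 holes -> [(0, 0), (0, 7), (3, 1), (3, 6), (4, 1), (4, 6), (7, 1), (7, 6), (8, 1), (8, 6), (11, 1), (11, 6), (12, 1), (12, 6), (15, 0), (15, 7), (16, 0), (16, 7), (19, 1), (19, 6), (20, 1), (20, 6), (23, 1), (23, 6), (24, 1), (24, 6), (27, 1), (27, 6), (28, 1), (28, 6), (31, 0), (31, 7)]

Answer: 32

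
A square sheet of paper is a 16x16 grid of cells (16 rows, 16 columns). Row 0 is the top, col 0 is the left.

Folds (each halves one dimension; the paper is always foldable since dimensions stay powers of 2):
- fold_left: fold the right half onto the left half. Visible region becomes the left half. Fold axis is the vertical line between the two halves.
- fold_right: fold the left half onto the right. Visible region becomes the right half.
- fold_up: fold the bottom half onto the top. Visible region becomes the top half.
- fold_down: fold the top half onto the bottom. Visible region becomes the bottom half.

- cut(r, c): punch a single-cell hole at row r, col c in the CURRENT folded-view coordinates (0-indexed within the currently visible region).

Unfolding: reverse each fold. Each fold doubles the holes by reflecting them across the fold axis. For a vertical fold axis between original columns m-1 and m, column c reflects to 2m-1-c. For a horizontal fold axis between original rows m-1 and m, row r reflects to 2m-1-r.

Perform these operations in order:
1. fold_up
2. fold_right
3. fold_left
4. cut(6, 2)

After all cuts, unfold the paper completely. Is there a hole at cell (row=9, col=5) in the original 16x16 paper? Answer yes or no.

Op 1 fold_up: fold axis h@8; visible region now rows[0,8) x cols[0,16) = 8x16
Op 2 fold_right: fold axis v@8; visible region now rows[0,8) x cols[8,16) = 8x8
Op 3 fold_left: fold axis v@12; visible region now rows[0,8) x cols[8,12) = 8x4
Op 4 cut(6, 2): punch at orig (6,10); cuts so far [(6, 10)]; region rows[0,8) x cols[8,12) = 8x4
Unfold 1 (reflect across v@12): 2 holes -> [(6, 10), (6, 13)]
Unfold 2 (reflect across v@8): 4 holes -> [(6, 2), (6, 5), (6, 10), (6, 13)]
Unfold 3 (reflect across h@8): 8 holes -> [(6, 2), (6, 5), (6, 10), (6, 13), (9, 2), (9, 5), (9, 10), (9, 13)]
Holes: [(6, 2), (6, 5), (6, 10), (6, 13), (9, 2), (9, 5), (9, 10), (9, 13)]

Answer: yes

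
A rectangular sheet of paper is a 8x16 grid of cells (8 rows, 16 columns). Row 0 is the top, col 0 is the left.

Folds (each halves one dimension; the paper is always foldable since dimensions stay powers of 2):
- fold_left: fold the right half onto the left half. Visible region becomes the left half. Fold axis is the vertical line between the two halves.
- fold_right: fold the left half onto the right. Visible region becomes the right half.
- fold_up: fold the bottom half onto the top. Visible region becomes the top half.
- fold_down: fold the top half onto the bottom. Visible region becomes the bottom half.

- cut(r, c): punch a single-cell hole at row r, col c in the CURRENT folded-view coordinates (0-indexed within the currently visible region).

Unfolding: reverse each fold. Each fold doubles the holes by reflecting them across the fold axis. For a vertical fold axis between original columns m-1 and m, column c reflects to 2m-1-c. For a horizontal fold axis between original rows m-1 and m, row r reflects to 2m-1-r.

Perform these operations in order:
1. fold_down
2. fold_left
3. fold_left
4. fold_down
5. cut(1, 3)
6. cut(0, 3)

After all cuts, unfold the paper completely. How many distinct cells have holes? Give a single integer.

Op 1 fold_down: fold axis h@4; visible region now rows[4,8) x cols[0,16) = 4x16
Op 2 fold_left: fold axis v@8; visible region now rows[4,8) x cols[0,8) = 4x8
Op 3 fold_left: fold axis v@4; visible region now rows[4,8) x cols[0,4) = 4x4
Op 4 fold_down: fold axis h@6; visible region now rows[6,8) x cols[0,4) = 2x4
Op 5 cut(1, 3): punch at orig (7,3); cuts so far [(7, 3)]; region rows[6,8) x cols[0,4) = 2x4
Op 6 cut(0, 3): punch at orig (6,3); cuts so far [(6, 3), (7, 3)]; region rows[6,8) x cols[0,4) = 2x4
Unfold 1 (reflect across h@6): 4 holes -> [(4, 3), (5, 3), (6, 3), (7, 3)]
Unfold 2 (reflect across v@4): 8 holes -> [(4, 3), (4, 4), (5, 3), (5, 4), (6, 3), (6, 4), (7, 3), (7, 4)]
Unfold 3 (reflect across v@8): 16 holes -> [(4, 3), (4, 4), (4, 11), (4, 12), (5, 3), (5, 4), (5, 11), (5, 12), (6, 3), (6, 4), (6, 11), (6, 12), (7, 3), (7, 4), (7, 11), (7, 12)]
Unfold 4 (reflect across h@4): 32 holes -> [(0, 3), (0, 4), (0, 11), (0, 12), (1, 3), (1, 4), (1, 11), (1, 12), (2, 3), (2, 4), (2, 11), (2, 12), (3, 3), (3, 4), (3, 11), (3, 12), (4, 3), (4, 4), (4, 11), (4, 12), (5, 3), (5, 4), (5, 11), (5, 12), (6, 3), (6, 4), (6, 11), (6, 12), (7, 3), (7, 4), (7, 11), (7, 12)]

Answer: 32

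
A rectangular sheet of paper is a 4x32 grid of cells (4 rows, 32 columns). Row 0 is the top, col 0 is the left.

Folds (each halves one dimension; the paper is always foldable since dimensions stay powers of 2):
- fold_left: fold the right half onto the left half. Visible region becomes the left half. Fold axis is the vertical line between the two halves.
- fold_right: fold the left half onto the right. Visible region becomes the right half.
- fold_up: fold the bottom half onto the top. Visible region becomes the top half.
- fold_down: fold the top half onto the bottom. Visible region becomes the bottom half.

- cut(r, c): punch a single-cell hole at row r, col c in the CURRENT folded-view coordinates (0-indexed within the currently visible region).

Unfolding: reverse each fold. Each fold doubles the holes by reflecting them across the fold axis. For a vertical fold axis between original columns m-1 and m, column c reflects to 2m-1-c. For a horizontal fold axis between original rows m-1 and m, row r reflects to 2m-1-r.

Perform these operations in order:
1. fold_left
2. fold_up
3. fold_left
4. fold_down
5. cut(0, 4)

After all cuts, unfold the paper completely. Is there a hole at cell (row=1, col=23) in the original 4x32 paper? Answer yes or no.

Answer: no

Derivation:
Op 1 fold_left: fold axis v@16; visible region now rows[0,4) x cols[0,16) = 4x16
Op 2 fold_up: fold axis h@2; visible region now rows[0,2) x cols[0,16) = 2x16
Op 3 fold_left: fold axis v@8; visible region now rows[0,2) x cols[0,8) = 2x8
Op 4 fold_down: fold axis h@1; visible region now rows[1,2) x cols[0,8) = 1x8
Op 5 cut(0, 4): punch at orig (1,4); cuts so far [(1, 4)]; region rows[1,2) x cols[0,8) = 1x8
Unfold 1 (reflect across h@1): 2 holes -> [(0, 4), (1, 4)]
Unfold 2 (reflect across v@8): 4 holes -> [(0, 4), (0, 11), (1, 4), (1, 11)]
Unfold 3 (reflect across h@2): 8 holes -> [(0, 4), (0, 11), (1, 4), (1, 11), (2, 4), (2, 11), (3, 4), (3, 11)]
Unfold 4 (reflect across v@16): 16 holes -> [(0, 4), (0, 11), (0, 20), (0, 27), (1, 4), (1, 11), (1, 20), (1, 27), (2, 4), (2, 11), (2, 20), (2, 27), (3, 4), (3, 11), (3, 20), (3, 27)]
Holes: [(0, 4), (0, 11), (0, 20), (0, 27), (1, 4), (1, 11), (1, 20), (1, 27), (2, 4), (2, 11), (2, 20), (2, 27), (3, 4), (3, 11), (3, 20), (3, 27)]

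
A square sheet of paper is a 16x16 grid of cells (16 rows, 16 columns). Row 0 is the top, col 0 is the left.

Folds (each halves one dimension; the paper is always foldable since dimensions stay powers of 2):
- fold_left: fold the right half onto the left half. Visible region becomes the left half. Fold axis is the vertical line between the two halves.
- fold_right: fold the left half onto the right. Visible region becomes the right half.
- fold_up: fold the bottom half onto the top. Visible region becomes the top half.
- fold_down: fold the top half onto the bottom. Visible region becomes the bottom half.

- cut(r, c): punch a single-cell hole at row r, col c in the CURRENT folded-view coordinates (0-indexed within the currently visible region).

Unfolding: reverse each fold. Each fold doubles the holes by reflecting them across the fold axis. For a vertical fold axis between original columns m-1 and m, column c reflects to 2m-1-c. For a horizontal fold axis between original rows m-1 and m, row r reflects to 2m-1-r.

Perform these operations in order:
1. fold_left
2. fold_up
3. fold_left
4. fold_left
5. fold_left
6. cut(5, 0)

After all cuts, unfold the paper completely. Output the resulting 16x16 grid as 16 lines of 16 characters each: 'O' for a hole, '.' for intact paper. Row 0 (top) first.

Op 1 fold_left: fold axis v@8; visible region now rows[0,16) x cols[0,8) = 16x8
Op 2 fold_up: fold axis h@8; visible region now rows[0,8) x cols[0,8) = 8x8
Op 3 fold_left: fold axis v@4; visible region now rows[0,8) x cols[0,4) = 8x4
Op 4 fold_left: fold axis v@2; visible region now rows[0,8) x cols[0,2) = 8x2
Op 5 fold_left: fold axis v@1; visible region now rows[0,8) x cols[0,1) = 8x1
Op 6 cut(5, 0): punch at orig (5,0); cuts so far [(5, 0)]; region rows[0,8) x cols[0,1) = 8x1
Unfold 1 (reflect across v@1): 2 holes -> [(5, 0), (5, 1)]
Unfold 2 (reflect across v@2): 4 holes -> [(5, 0), (5, 1), (5, 2), (5, 3)]
Unfold 3 (reflect across v@4): 8 holes -> [(5, 0), (5, 1), (5, 2), (5, 3), (5, 4), (5, 5), (5, 6), (5, 7)]
Unfold 4 (reflect across h@8): 16 holes -> [(5, 0), (5, 1), (5, 2), (5, 3), (5, 4), (5, 5), (5, 6), (5, 7), (10, 0), (10, 1), (10, 2), (10, 3), (10, 4), (10, 5), (10, 6), (10, 7)]
Unfold 5 (reflect across v@8): 32 holes -> [(5, 0), (5, 1), (5, 2), (5, 3), (5, 4), (5, 5), (5, 6), (5, 7), (5, 8), (5, 9), (5, 10), (5, 11), (5, 12), (5, 13), (5, 14), (5, 15), (10, 0), (10, 1), (10, 2), (10, 3), (10, 4), (10, 5), (10, 6), (10, 7), (10, 8), (10, 9), (10, 10), (10, 11), (10, 12), (10, 13), (10, 14), (10, 15)]

Answer: ................
................
................
................
................
OOOOOOOOOOOOOOOO
................
................
................
................
OOOOOOOOOOOOOOOO
................
................
................
................
................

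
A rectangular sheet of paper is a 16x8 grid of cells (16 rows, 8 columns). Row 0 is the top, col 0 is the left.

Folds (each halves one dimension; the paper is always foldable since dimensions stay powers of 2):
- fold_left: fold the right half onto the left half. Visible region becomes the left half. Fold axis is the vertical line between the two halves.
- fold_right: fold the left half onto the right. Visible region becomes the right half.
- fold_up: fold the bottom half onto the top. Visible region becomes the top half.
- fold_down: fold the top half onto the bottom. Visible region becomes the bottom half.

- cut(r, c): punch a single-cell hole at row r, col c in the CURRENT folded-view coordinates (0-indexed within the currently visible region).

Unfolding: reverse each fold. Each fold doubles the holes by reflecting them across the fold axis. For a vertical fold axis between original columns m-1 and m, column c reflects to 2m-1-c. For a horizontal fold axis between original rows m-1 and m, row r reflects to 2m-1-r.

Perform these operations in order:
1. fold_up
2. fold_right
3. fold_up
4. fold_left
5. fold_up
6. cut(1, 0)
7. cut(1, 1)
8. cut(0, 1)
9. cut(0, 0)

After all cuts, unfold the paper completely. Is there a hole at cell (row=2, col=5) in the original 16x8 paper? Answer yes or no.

Op 1 fold_up: fold axis h@8; visible region now rows[0,8) x cols[0,8) = 8x8
Op 2 fold_right: fold axis v@4; visible region now rows[0,8) x cols[4,8) = 8x4
Op 3 fold_up: fold axis h@4; visible region now rows[0,4) x cols[4,8) = 4x4
Op 4 fold_left: fold axis v@6; visible region now rows[0,4) x cols[4,6) = 4x2
Op 5 fold_up: fold axis h@2; visible region now rows[0,2) x cols[4,6) = 2x2
Op 6 cut(1, 0): punch at orig (1,4); cuts so far [(1, 4)]; region rows[0,2) x cols[4,6) = 2x2
Op 7 cut(1, 1): punch at orig (1,5); cuts so far [(1, 4), (1, 5)]; region rows[0,2) x cols[4,6) = 2x2
Op 8 cut(0, 1): punch at orig (0,5); cuts so far [(0, 5), (1, 4), (1, 5)]; region rows[0,2) x cols[4,6) = 2x2
Op 9 cut(0, 0): punch at orig (0,4); cuts so far [(0, 4), (0, 5), (1, 4), (1, 5)]; region rows[0,2) x cols[4,6) = 2x2
Unfold 1 (reflect across h@2): 8 holes -> [(0, 4), (0, 5), (1, 4), (1, 5), (2, 4), (2, 5), (3, 4), (3, 5)]
Unfold 2 (reflect across v@6): 16 holes -> [(0, 4), (0, 5), (0, 6), (0, 7), (1, 4), (1, 5), (1, 6), (1, 7), (2, 4), (2, 5), (2, 6), (2, 7), (3, 4), (3, 5), (3, 6), (3, 7)]
Unfold 3 (reflect across h@4): 32 holes -> [(0, 4), (0, 5), (0, 6), (0, 7), (1, 4), (1, 5), (1, 6), (1, 7), (2, 4), (2, 5), (2, 6), (2, 7), (3, 4), (3, 5), (3, 6), (3, 7), (4, 4), (4, 5), (4, 6), (4, 7), (5, 4), (5, 5), (5, 6), (5, 7), (6, 4), (6, 5), (6, 6), (6, 7), (7, 4), (7, 5), (7, 6), (7, 7)]
Unfold 4 (reflect across v@4): 64 holes -> [(0, 0), (0, 1), (0, 2), (0, 3), (0, 4), (0, 5), (0, 6), (0, 7), (1, 0), (1, 1), (1, 2), (1, 3), (1, 4), (1, 5), (1, 6), (1, 7), (2, 0), (2, 1), (2, 2), (2, 3), (2, 4), (2, 5), (2, 6), (2, 7), (3, 0), (3, 1), (3, 2), (3, 3), (3, 4), (3, 5), (3, 6), (3, 7), (4, 0), (4, 1), (4, 2), (4, 3), (4, 4), (4, 5), (4, 6), (4, 7), (5, 0), (5, 1), (5, 2), (5, 3), (5, 4), (5, 5), (5, 6), (5, 7), (6, 0), (6, 1), (6, 2), (6, 3), (6, 4), (6, 5), (6, 6), (6, 7), (7, 0), (7, 1), (7, 2), (7, 3), (7, 4), (7, 5), (7, 6), (7, 7)]
Unfold 5 (reflect across h@8): 128 holes -> [(0, 0), (0, 1), (0, 2), (0, 3), (0, 4), (0, 5), (0, 6), (0, 7), (1, 0), (1, 1), (1, 2), (1, 3), (1, 4), (1, 5), (1, 6), (1, 7), (2, 0), (2, 1), (2, 2), (2, 3), (2, 4), (2, 5), (2, 6), (2, 7), (3, 0), (3, 1), (3, 2), (3, 3), (3, 4), (3, 5), (3, 6), (3, 7), (4, 0), (4, 1), (4, 2), (4, 3), (4, 4), (4, 5), (4, 6), (4, 7), (5, 0), (5, 1), (5, 2), (5, 3), (5, 4), (5, 5), (5, 6), (5, 7), (6, 0), (6, 1), (6, 2), (6, 3), (6, 4), (6, 5), (6, 6), (6, 7), (7, 0), (7, 1), (7, 2), (7, 3), (7, 4), (7, 5), (7, 6), (7, 7), (8, 0), (8, 1), (8, 2), (8, 3), (8, 4), (8, 5), (8, 6), (8, 7), (9, 0), (9, 1), (9, 2), (9, 3), (9, 4), (9, 5), (9, 6), (9, 7), (10, 0), (10, 1), (10, 2), (10, 3), (10, 4), (10, 5), (10, 6), (10, 7), (11, 0), (11, 1), (11, 2), (11, 3), (11, 4), (11, 5), (11, 6), (11, 7), (12, 0), (12, 1), (12, 2), (12, 3), (12, 4), (12, 5), (12, 6), (12, 7), (13, 0), (13, 1), (13, 2), (13, 3), (13, 4), (13, 5), (13, 6), (13, 7), (14, 0), (14, 1), (14, 2), (14, 3), (14, 4), (14, 5), (14, 6), (14, 7), (15, 0), (15, 1), (15, 2), (15, 3), (15, 4), (15, 5), (15, 6), (15, 7)]
Holes: [(0, 0), (0, 1), (0, 2), (0, 3), (0, 4), (0, 5), (0, 6), (0, 7), (1, 0), (1, 1), (1, 2), (1, 3), (1, 4), (1, 5), (1, 6), (1, 7), (2, 0), (2, 1), (2, 2), (2, 3), (2, 4), (2, 5), (2, 6), (2, 7), (3, 0), (3, 1), (3, 2), (3, 3), (3, 4), (3, 5), (3, 6), (3, 7), (4, 0), (4, 1), (4, 2), (4, 3), (4, 4), (4, 5), (4, 6), (4, 7), (5, 0), (5, 1), (5, 2), (5, 3), (5, 4), (5, 5), (5, 6), (5, 7), (6, 0), (6, 1), (6, 2), (6, 3), (6, 4), (6, 5), (6, 6), (6, 7), (7, 0), (7, 1), (7, 2), (7, 3), (7, 4), (7, 5), (7, 6), (7, 7), (8, 0), (8, 1), (8, 2), (8, 3), (8, 4), (8, 5), (8, 6), (8, 7), (9, 0), (9, 1), (9, 2), (9, 3), (9, 4), (9, 5), (9, 6), (9, 7), (10, 0), (10, 1), (10, 2), (10, 3), (10, 4), (10, 5), (10, 6), (10, 7), (11, 0), (11, 1), (11, 2), (11, 3), (11, 4), (11, 5), (11, 6), (11, 7), (12, 0), (12, 1), (12, 2), (12, 3), (12, 4), (12, 5), (12, 6), (12, 7), (13, 0), (13, 1), (13, 2), (13, 3), (13, 4), (13, 5), (13, 6), (13, 7), (14, 0), (14, 1), (14, 2), (14, 3), (14, 4), (14, 5), (14, 6), (14, 7), (15, 0), (15, 1), (15, 2), (15, 3), (15, 4), (15, 5), (15, 6), (15, 7)]

Answer: yes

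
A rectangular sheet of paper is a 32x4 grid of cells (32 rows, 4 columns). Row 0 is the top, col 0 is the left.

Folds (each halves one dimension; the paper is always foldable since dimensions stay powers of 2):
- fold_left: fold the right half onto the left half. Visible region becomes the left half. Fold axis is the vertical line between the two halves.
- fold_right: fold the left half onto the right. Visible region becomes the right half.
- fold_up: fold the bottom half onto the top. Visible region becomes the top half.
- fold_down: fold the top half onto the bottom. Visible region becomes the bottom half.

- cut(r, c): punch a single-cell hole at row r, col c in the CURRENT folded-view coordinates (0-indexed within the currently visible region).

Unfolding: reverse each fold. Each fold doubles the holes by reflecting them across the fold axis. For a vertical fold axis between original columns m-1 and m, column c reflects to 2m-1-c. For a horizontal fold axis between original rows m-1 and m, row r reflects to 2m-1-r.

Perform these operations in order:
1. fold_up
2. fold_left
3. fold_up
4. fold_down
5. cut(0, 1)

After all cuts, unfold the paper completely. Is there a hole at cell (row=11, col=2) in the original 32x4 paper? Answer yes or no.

Op 1 fold_up: fold axis h@16; visible region now rows[0,16) x cols[0,4) = 16x4
Op 2 fold_left: fold axis v@2; visible region now rows[0,16) x cols[0,2) = 16x2
Op 3 fold_up: fold axis h@8; visible region now rows[0,8) x cols[0,2) = 8x2
Op 4 fold_down: fold axis h@4; visible region now rows[4,8) x cols[0,2) = 4x2
Op 5 cut(0, 1): punch at orig (4,1); cuts so far [(4, 1)]; region rows[4,8) x cols[0,2) = 4x2
Unfold 1 (reflect across h@4): 2 holes -> [(3, 1), (4, 1)]
Unfold 2 (reflect across h@8): 4 holes -> [(3, 1), (4, 1), (11, 1), (12, 1)]
Unfold 3 (reflect across v@2): 8 holes -> [(3, 1), (3, 2), (4, 1), (4, 2), (11, 1), (11, 2), (12, 1), (12, 2)]
Unfold 4 (reflect across h@16): 16 holes -> [(3, 1), (3, 2), (4, 1), (4, 2), (11, 1), (11, 2), (12, 1), (12, 2), (19, 1), (19, 2), (20, 1), (20, 2), (27, 1), (27, 2), (28, 1), (28, 2)]
Holes: [(3, 1), (3, 2), (4, 1), (4, 2), (11, 1), (11, 2), (12, 1), (12, 2), (19, 1), (19, 2), (20, 1), (20, 2), (27, 1), (27, 2), (28, 1), (28, 2)]

Answer: yes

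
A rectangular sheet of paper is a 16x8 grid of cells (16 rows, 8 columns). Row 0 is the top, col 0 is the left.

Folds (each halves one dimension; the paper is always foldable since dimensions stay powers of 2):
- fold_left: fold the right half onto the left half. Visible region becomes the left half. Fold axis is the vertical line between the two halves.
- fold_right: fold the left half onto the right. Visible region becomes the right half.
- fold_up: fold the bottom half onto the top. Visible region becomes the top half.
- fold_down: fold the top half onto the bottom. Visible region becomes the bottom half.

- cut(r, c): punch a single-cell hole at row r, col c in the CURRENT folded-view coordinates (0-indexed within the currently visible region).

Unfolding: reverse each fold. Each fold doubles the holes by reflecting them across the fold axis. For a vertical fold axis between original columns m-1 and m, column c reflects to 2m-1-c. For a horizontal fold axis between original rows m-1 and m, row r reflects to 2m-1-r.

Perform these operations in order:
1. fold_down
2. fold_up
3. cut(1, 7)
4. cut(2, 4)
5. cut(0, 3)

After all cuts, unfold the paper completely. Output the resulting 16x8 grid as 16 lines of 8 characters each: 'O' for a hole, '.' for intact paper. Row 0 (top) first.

Answer: ...O....
.......O
....O...
........
........
....O...
.......O
...O....
...O....
.......O
....O...
........
........
....O...
.......O
...O....

Derivation:
Op 1 fold_down: fold axis h@8; visible region now rows[8,16) x cols[0,8) = 8x8
Op 2 fold_up: fold axis h@12; visible region now rows[8,12) x cols[0,8) = 4x8
Op 3 cut(1, 7): punch at orig (9,7); cuts so far [(9, 7)]; region rows[8,12) x cols[0,8) = 4x8
Op 4 cut(2, 4): punch at orig (10,4); cuts so far [(9, 7), (10, 4)]; region rows[8,12) x cols[0,8) = 4x8
Op 5 cut(0, 3): punch at orig (8,3); cuts so far [(8, 3), (9, 7), (10, 4)]; region rows[8,12) x cols[0,8) = 4x8
Unfold 1 (reflect across h@12): 6 holes -> [(8, 3), (9, 7), (10, 4), (13, 4), (14, 7), (15, 3)]
Unfold 2 (reflect across h@8): 12 holes -> [(0, 3), (1, 7), (2, 4), (5, 4), (6, 7), (7, 3), (8, 3), (9, 7), (10, 4), (13, 4), (14, 7), (15, 3)]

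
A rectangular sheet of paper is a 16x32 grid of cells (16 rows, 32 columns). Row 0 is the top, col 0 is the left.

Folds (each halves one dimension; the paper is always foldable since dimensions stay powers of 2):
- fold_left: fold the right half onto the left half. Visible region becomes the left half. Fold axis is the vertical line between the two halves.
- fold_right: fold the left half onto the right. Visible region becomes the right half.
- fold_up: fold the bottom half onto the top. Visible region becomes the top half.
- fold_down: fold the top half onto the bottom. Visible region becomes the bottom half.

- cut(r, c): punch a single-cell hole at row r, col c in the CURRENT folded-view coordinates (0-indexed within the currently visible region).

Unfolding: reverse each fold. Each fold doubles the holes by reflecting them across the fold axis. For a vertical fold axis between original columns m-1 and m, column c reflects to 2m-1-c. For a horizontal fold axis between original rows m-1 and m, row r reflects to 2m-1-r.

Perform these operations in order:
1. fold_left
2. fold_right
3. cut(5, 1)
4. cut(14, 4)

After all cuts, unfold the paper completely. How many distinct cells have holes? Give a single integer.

Op 1 fold_left: fold axis v@16; visible region now rows[0,16) x cols[0,16) = 16x16
Op 2 fold_right: fold axis v@8; visible region now rows[0,16) x cols[8,16) = 16x8
Op 3 cut(5, 1): punch at orig (5,9); cuts so far [(5, 9)]; region rows[0,16) x cols[8,16) = 16x8
Op 4 cut(14, 4): punch at orig (14,12); cuts so far [(5, 9), (14, 12)]; region rows[0,16) x cols[8,16) = 16x8
Unfold 1 (reflect across v@8): 4 holes -> [(5, 6), (5, 9), (14, 3), (14, 12)]
Unfold 2 (reflect across v@16): 8 holes -> [(5, 6), (5, 9), (5, 22), (5, 25), (14, 3), (14, 12), (14, 19), (14, 28)]

Answer: 8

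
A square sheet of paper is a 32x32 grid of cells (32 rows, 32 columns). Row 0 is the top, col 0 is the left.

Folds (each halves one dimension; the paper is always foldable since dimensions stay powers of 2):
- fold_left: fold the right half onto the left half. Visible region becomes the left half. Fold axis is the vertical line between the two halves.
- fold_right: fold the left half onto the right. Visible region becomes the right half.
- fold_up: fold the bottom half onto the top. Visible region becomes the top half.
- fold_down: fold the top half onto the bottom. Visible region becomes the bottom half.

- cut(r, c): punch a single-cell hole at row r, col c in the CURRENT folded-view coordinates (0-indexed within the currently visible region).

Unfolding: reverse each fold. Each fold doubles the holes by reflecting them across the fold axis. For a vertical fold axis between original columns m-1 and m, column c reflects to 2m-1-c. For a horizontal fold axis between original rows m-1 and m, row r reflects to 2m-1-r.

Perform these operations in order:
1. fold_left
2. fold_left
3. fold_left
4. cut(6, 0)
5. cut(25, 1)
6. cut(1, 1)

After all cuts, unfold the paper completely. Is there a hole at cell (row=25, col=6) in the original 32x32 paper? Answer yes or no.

Answer: yes

Derivation:
Op 1 fold_left: fold axis v@16; visible region now rows[0,32) x cols[0,16) = 32x16
Op 2 fold_left: fold axis v@8; visible region now rows[0,32) x cols[0,8) = 32x8
Op 3 fold_left: fold axis v@4; visible region now rows[0,32) x cols[0,4) = 32x4
Op 4 cut(6, 0): punch at orig (6,0); cuts so far [(6, 0)]; region rows[0,32) x cols[0,4) = 32x4
Op 5 cut(25, 1): punch at orig (25,1); cuts so far [(6, 0), (25, 1)]; region rows[0,32) x cols[0,4) = 32x4
Op 6 cut(1, 1): punch at orig (1,1); cuts so far [(1, 1), (6, 0), (25, 1)]; region rows[0,32) x cols[0,4) = 32x4
Unfold 1 (reflect across v@4): 6 holes -> [(1, 1), (1, 6), (6, 0), (6, 7), (25, 1), (25, 6)]
Unfold 2 (reflect across v@8): 12 holes -> [(1, 1), (1, 6), (1, 9), (1, 14), (6, 0), (6, 7), (6, 8), (6, 15), (25, 1), (25, 6), (25, 9), (25, 14)]
Unfold 3 (reflect across v@16): 24 holes -> [(1, 1), (1, 6), (1, 9), (1, 14), (1, 17), (1, 22), (1, 25), (1, 30), (6, 0), (6, 7), (6, 8), (6, 15), (6, 16), (6, 23), (6, 24), (6, 31), (25, 1), (25, 6), (25, 9), (25, 14), (25, 17), (25, 22), (25, 25), (25, 30)]
Holes: [(1, 1), (1, 6), (1, 9), (1, 14), (1, 17), (1, 22), (1, 25), (1, 30), (6, 0), (6, 7), (6, 8), (6, 15), (6, 16), (6, 23), (6, 24), (6, 31), (25, 1), (25, 6), (25, 9), (25, 14), (25, 17), (25, 22), (25, 25), (25, 30)]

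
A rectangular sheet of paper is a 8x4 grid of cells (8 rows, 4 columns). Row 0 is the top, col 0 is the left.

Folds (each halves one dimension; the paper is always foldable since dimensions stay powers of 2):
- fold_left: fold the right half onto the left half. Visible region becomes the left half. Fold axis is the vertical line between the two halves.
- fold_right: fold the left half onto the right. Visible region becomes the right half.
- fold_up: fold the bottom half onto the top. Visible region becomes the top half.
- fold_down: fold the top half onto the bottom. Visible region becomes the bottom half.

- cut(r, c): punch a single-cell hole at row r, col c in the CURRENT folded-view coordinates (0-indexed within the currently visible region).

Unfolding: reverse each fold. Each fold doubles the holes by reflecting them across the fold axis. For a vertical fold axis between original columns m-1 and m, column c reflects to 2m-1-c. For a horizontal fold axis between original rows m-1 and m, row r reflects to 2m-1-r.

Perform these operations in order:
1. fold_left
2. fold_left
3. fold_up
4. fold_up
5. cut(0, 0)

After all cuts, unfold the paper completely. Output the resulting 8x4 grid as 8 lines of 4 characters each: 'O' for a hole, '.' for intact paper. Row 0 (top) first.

Op 1 fold_left: fold axis v@2; visible region now rows[0,8) x cols[0,2) = 8x2
Op 2 fold_left: fold axis v@1; visible region now rows[0,8) x cols[0,1) = 8x1
Op 3 fold_up: fold axis h@4; visible region now rows[0,4) x cols[0,1) = 4x1
Op 4 fold_up: fold axis h@2; visible region now rows[0,2) x cols[0,1) = 2x1
Op 5 cut(0, 0): punch at orig (0,0); cuts so far [(0, 0)]; region rows[0,2) x cols[0,1) = 2x1
Unfold 1 (reflect across h@2): 2 holes -> [(0, 0), (3, 0)]
Unfold 2 (reflect across h@4): 4 holes -> [(0, 0), (3, 0), (4, 0), (7, 0)]
Unfold 3 (reflect across v@1): 8 holes -> [(0, 0), (0, 1), (3, 0), (3, 1), (4, 0), (4, 1), (7, 0), (7, 1)]
Unfold 4 (reflect across v@2): 16 holes -> [(0, 0), (0, 1), (0, 2), (0, 3), (3, 0), (3, 1), (3, 2), (3, 3), (4, 0), (4, 1), (4, 2), (4, 3), (7, 0), (7, 1), (7, 2), (7, 3)]

Answer: OOOO
....
....
OOOO
OOOO
....
....
OOOO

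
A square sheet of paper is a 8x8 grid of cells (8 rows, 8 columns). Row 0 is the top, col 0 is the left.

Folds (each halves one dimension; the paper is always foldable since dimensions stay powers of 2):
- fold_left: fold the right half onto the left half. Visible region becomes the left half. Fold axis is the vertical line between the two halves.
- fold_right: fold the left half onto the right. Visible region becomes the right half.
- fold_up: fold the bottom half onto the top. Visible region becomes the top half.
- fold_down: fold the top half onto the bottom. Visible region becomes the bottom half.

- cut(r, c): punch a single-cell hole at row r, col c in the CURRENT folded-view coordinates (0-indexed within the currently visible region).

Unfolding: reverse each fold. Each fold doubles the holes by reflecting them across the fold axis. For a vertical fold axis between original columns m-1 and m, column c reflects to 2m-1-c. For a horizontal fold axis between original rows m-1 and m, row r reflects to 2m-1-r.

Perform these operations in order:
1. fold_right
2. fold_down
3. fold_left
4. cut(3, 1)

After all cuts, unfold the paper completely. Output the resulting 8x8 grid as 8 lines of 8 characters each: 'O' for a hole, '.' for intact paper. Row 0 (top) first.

Answer: .OO..OO.
........
........
........
........
........
........
.OO..OO.

Derivation:
Op 1 fold_right: fold axis v@4; visible region now rows[0,8) x cols[4,8) = 8x4
Op 2 fold_down: fold axis h@4; visible region now rows[4,8) x cols[4,8) = 4x4
Op 3 fold_left: fold axis v@6; visible region now rows[4,8) x cols[4,6) = 4x2
Op 4 cut(3, 1): punch at orig (7,5); cuts so far [(7, 5)]; region rows[4,8) x cols[4,6) = 4x2
Unfold 1 (reflect across v@6): 2 holes -> [(7, 5), (7, 6)]
Unfold 2 (reflect across h@4): 4 holes -> [(0, 5), (0, 6), (7, 5), (7, 6)]
Unfold 3 (reflect across v@4): 8 holes -> [(0, 1), (0, 2), (0, 5), (0, 6), (7, 1), (7, 2), (7, 5), (7, 6)]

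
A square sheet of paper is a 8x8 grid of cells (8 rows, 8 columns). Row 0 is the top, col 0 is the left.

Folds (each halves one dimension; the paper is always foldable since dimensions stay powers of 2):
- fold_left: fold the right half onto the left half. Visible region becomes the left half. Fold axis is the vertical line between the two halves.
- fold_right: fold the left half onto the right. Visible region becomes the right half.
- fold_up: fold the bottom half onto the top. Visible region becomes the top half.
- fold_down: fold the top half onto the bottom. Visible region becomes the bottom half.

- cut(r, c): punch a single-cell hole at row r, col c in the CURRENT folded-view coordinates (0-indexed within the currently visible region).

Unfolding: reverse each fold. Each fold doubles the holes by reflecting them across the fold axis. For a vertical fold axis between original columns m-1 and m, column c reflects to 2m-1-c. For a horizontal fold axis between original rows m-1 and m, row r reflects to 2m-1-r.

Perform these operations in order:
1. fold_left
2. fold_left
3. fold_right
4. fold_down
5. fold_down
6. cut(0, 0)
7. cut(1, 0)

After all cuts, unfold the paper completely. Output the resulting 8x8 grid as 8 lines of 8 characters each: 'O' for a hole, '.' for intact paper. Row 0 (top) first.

Answer: OOOOOOOO
OOOOOOOO
OOOOOOOO
OOOOOOOO
OOOOOOOO
OOOOOOOO
OOOOOOOO
OOOOOOOO

Derivation:
Op 1 fold_left: fold axis v@4; visible region now rows[0,8) x cols[0,4) = 8x4
Op 2 fold_left: fold axis v@2; visible region now rows[0,8) x cols[0,2) = 8x2
Op 3 fold_right: fold axis v@1; visible region now rows[0,8) x cols[1,2) = 8x1
Op 4 fold_down: fold axis h@4; visible region now rows[4,8) x cols[1,2) = 4x1
Op 5 fold_down: fold axis h@6; visible region now rows[6,8) x cols[1,2) = 2x1
Op 6 cut(0, 0): punch at orig (6,1); cuts so far [(6, 1)]; region rows[6,8) x cols[1,2) = 2x1
Op 7 cut(1, 0): punch at orig (7,1); cuts so far [(6, 1), (7, 1)]; region rows[6,8) x cols[1,2) = 2x1
Unfold 1 (reflect across h@6): 4 holes -> [(4, 1), (5, 1), (6, 1), (7, 1)]
Unfold 2 (reflect across h@4): 8 holes -> [(0, 1), (1, 1), (2, 1), (3, 1), (4, 1), (5, 1), (6, 1), (7, 1)]
Unfold 3 (reflect across v@1): 16 holes -> [(0, 0), (0, 1), (1, 0), (1, 1), (2, 0), (2, 1), (3, 0), (3, 1), (4, 0), (4, 1), (5, 0), (5, 1), (6, 0), (6, 1), (7, 0), (7, 1)]
Unfold 4 (reflect across v@2): 32 holes -> [(0, 0), (0, 1), (0, 2), (0, 3), (1, 0), (1, 1), (1, 2), (1, 3), (2, 0), (2, 1), (2, 2), (2, 3), (3, 0), (3, 1), (3, 2), (3, 3), (4, 0), (4, 1), (4, 2), (4, 3), (5, 0), (5, 1), (5, 2), (5, 3), (6, 0), (6, 1), (6, 2), (6, 3), (7, 0), (7, 1), (7, 2), (7, 3)]
Unfold 5 (reflect across v@4): 64 holes -> [(0, 0), (0, 1), (0, 2), (0, 3), (0, 4), (0, 5), (0, 6), (0, 7), (1, 0), (1, 1), (1, 2), (1, 3), (1, 4), (1, 5), (1, 6), (1, 7), (2, 0), (2, 1), (2, 2), (2, 3), (2, 4), (2, 5), (2, 6), (2, 7), (3, 0), (3, 1), (3, 2), (3, 3), (3, 4), (3, 5), (3, 6), (3, 7), (4, 0), (4, 1), (4, 2), (4, 3), (4, 4), (4, 5), (4, 6), (4, 7), (5, 0), (5, 1), (5, 2), (5, 3), (5, 4), (5, 5), (5, 6), (5, 7), (6, 0), (6, 1), (6, 2), (6, 3), (6, 4), (6, 5), (6, 6), (6, 7), (7, 0), (7, 1), (7, 2), (7, 3), (7, 4), (7, 5), (7, 6), (7, 7)]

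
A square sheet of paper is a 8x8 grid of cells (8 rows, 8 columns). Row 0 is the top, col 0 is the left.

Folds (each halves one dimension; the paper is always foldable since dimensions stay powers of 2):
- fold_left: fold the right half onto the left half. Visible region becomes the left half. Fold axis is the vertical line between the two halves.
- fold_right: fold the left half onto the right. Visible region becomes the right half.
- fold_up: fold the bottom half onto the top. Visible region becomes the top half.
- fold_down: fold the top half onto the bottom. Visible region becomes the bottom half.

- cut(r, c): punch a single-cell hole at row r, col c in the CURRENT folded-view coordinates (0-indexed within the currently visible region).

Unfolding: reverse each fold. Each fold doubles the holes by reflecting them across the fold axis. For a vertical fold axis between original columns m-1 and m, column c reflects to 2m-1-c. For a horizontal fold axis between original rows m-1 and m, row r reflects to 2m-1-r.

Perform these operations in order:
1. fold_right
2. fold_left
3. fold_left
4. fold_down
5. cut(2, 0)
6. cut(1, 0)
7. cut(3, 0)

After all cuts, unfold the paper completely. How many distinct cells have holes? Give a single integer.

Answer: 48

Derivation:
Op 1 fold_right: fold axis v@4; visible region now rows[0,8) x cols[4,8) = 8x4
Op 2 fold_left: fold axis v@6; visible region now rows[0,8) x cols[4,6) = 8x2
Op 3 fold_left: fold axis v@5; visible region now rows[0,8) x cols[4,5) = 8x1
Op 4 fold_down: fold axis h@4; visible region now rows[4,8) x cols[4,5) = 4x1
Op 5 cut(2, 0): punch at orig (6,4); cuts so far [(6, 4)]; region rows[4,8) x cols[4,5) = 4x1
Op 6 cut(1, 0): punch at orig (5,4); cuts so far [(5, 4), (6, 4)]; region rows[4,8) x cols[4,5) = 4x1
Op 7 cut(3, 0): punch at orig (7,4); cuts so far [(5, 4), (6, 4), (7, 4)]; region rows[4,8) x cols[4,5) = 4x1
Unfold 1 (reflect across h@4): 6 holes -> [(0, 4), (1, 4), (2, 4), (5, 4), (6, 4), (7, 4)]
Unfold 2 (reflect across v@5): 12 holes -> [(0, 4), (0, 5), (1, 4), (1, 5), (2, 4), (2, 5), (5, 4), (5, 5), (6, 4), (6, 5), (7, 4), (7, 5)]
Unfold 3 (reflect across v@6): 24 holes -> [(0, 4), (0, 5), (0, 6), (0, 7), (1, 4), (1, 5), (1, 6), (1, 7), (2, 4), (2, 5), (2, 6), (2, 7), (5, 4), (5, 5), (5, 6), (5, 7), (6, 4), (6, 5), (6, 6), (6, 7), (7, 4), (7, 5), (7, 6), (7, 7)]
Unfold 4 (reflect across v@4): 48 holes -> [(0, 0), (0, 1), (0, 2), (0, 3), (0, 4), (0, 5), (0, 6), (0, 7), (1, 0), (1, 1), (1, 2), (1, 3), (1, 4), (1, 5), (1, 6), (1, 7), (2, 0), (2, 1), (2, 2), (2, 3), (2, 4), (2, 5), (2, 6), (2, 7), (5, 0), (5, 1), (5, 2), (5, 3), (5, 4), (5, 5), (5, 6), (5, 7), (6, 0), (6, 1), (6, 2), (6, 3), (6, 4), (6, 5), (6, 6), (6, 7), (7, 0), (7, 1), (7, 2), (7, 3), (7, 4), (7, 5), (7, 6), (7, 7)]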